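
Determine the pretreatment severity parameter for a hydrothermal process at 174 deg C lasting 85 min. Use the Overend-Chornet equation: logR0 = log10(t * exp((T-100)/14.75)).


logR0 = log10(t * exp((T - 100) / 14.75))
= log10(85 * exp((174 - 100) / 14.75))
= 4.1083

4.1083


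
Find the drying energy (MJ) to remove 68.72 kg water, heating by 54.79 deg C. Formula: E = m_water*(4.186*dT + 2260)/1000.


E = m_water * (4.186 * dT + 2260) / 1000
= 68.72 * (4.186 * 54.79 + 2260) / 1000
= 171.0682 MJ

171.0682 MJ


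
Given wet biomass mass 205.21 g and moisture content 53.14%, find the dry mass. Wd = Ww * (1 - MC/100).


Wd = Ww * (1 - MC/100)
= 205.21 * (1 - 53.14/100)
= 96.1614 g

96.1614 g


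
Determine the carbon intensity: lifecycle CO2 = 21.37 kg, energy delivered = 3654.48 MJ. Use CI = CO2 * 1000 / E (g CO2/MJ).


CI = CO2 * 1000 / E
= 21.37 * 1000 / 3654.48
= 5.8476 g CO2/MJ

5.8476 g CO2/MJ


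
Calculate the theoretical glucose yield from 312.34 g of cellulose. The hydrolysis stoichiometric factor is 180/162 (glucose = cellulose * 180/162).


glucose = cellulose * 180/162
= 312.34 * 180/162
= 347.0444 g

347.0444 g


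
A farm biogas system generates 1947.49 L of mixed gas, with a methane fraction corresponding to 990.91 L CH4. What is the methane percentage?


CH4% = V_CH4 / V_total * 100
= 990.91 / 1947.49 * 100
= 50.8814%

50.8814%


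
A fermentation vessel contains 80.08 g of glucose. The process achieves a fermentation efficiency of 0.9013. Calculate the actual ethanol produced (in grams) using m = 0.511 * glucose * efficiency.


Actual ethanol: m = 0.511 * 80.08 * 0.9013
m = 36.8820 g

36.8820 g


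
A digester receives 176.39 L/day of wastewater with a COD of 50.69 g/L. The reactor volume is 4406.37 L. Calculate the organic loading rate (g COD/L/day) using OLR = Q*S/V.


OLR = Q * S / V
= 176.39 * 50.69 / 4406.37
= 2.0292 g/L/day

2.0292 g/L/day


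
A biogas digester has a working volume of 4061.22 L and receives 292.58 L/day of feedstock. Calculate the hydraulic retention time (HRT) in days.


HRT = V / Q
= 4061.22 / 292.58
= 13.8807 days

13.8807 days


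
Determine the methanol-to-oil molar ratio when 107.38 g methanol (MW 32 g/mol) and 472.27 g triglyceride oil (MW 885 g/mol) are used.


Molar ratio = n_MeOH / n_oil = (MeOH/32) / (oil/885) = (MeOH * 885) / (32 * oil)
= (107.38 * 885) / (32 * 472.27)
= 6.2882

6.2882


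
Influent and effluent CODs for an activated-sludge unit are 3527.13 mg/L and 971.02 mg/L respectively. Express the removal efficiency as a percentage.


eta = (COD_in - COD_out) / COD_in * 100
= (3527.13 - 971.02) / 3527.13 * 100
= 72.4700%

72.4700%


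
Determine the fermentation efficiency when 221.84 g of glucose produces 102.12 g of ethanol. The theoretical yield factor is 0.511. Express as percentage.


Fermentation efficiency = (actual / (0.511 * glucose)) * 100
= (102.12 / (0.511 * 221.84)) * 100
= 90.0845%

90.0845%


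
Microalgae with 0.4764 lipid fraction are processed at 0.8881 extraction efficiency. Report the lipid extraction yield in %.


Y = lipid_content * extraction_eff * 100
= 0.4764 * 0.8881 * 100
= 42.3091%

42.3091%


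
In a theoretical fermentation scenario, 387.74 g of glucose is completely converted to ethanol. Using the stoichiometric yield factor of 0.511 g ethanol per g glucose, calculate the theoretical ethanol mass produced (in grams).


Theoretical ethanol yield: m_EtOH = 0.511 * m_glucose
m_EtOH = 0.511 * 387.74 = 198.1351 g

198.1351 g


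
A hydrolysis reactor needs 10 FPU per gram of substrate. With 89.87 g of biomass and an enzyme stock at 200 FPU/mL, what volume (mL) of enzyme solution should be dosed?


V = dosage * m_sub / activity
V = 10 * 89.87 / 200
V = 4.4935 mL

4.4935 mL


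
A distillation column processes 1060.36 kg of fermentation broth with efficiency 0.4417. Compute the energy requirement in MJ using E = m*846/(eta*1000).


E = m * 846 / (eta * 1000)
= 1060.36 * 846 / (0.4417 * 1000)
= 2030.9363 MJ

2030.9363 MJ


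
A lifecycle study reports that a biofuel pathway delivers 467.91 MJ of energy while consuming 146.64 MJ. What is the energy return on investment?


EROI = E_out / E_in
= 467.91 / 146.64
= 3.1909

3.1909


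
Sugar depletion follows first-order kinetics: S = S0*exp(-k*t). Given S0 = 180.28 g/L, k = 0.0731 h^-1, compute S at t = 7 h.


S = S0 * exp(-k * t)
S = 180.28 * exp(-0.0731 * 7)
S = 108.0735 g/L

108.0735 g/L


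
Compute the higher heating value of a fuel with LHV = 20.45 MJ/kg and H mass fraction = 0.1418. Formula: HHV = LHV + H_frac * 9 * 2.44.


HHV = LHV + H_frac * 9 * 2.44
= 20.45 + 0.1418 * 9 * 2.44
= 23.5639 MJ/kg

23.5639 MJ/kg


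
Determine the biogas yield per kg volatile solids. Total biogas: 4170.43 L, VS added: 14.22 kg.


Y = V / VS
= 4170.43 / 14.22
= 293.2792 L/kg VS

293.2792 L/kg VS


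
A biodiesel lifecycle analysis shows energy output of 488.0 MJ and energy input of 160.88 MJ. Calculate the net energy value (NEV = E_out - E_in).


NEV = E_out - E_in
= 488.0 - 160.88
= 327.1200 MJ

327.1200 MJ


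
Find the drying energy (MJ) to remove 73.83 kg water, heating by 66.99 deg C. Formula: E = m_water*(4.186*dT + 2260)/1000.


E = m_water * (4.186 * dT + 2260) / 1000
= 73.83 * (4.186 * 66.99 + 2260) / 1000
= 187.5592 MJ

187.5592 MJ


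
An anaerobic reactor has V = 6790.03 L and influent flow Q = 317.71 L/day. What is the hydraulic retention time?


HRT = V / Q
= 6790.03 / 317.71
= 21.3718 days

21.3718 days


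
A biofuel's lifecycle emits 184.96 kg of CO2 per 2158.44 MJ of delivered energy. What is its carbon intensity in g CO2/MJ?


CI = CO2 * 1000 / E
= 184.96 * 1000 / 2158.44
= 85.6915 g CO2/MJ

85.6915 g CO2/MJ


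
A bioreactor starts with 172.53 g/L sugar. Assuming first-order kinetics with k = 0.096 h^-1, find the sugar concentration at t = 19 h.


S = S0 * exp(-k * t)
S = 172.53 * exp(-0.096 * 19)
S = 27.8427 g/L

27.8427 g/L


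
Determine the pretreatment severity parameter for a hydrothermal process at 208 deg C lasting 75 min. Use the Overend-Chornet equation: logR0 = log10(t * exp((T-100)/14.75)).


logR0 = log10(t * exp((T - 100) / 14.75))
= log10(75 * exp((208 - 100) / 14.75))
= 5.0550

5.0550


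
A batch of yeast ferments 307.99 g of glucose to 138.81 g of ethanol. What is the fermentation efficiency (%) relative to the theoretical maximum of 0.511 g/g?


Fermentation efficiency = (actual / (0.511 * glucose)) * 100
= (138.81 / (0.511 * 307.99)) * 100
= 88.1989%

88.1989%


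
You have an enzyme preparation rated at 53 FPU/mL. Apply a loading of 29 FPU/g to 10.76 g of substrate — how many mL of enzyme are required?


V = dosage * m_sub / activity
V = 29 * 10.76 / 53
V = 5.8875 mL

5.8875 mL


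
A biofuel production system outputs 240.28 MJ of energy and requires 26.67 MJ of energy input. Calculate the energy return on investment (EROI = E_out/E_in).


EROI = E_out / E_in
= 240.28 / 26.67
= 9.0094

9.0094


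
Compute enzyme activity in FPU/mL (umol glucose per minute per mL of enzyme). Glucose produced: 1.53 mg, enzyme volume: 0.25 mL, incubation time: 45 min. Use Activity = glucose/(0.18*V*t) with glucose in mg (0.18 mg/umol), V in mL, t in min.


Activity = glucose_mg / (0.18 mg/umol * V_mL * t_min)
= 1.53 / (0.18 * 0.25 * 45)
= 0.7556 FPU/mL

0.7556 FPU/mL


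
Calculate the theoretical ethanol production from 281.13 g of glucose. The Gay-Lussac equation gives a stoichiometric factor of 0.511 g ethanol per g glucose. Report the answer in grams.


Theoretical ethanol yield: m_EtOH = 0.511 * m_glucose
m_EtOH = 0.511 * 281.13 = 143.6574 g

143.6574 g


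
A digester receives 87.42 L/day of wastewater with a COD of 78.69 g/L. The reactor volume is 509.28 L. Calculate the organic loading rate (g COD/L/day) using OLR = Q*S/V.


OLR = Q * S / V
= 87.42 * 78.69 / 509.28
= 13.5075 g/L/day

13.5075 g/L/day


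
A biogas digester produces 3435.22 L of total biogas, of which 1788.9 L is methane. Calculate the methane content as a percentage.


CH4% = V_CH4 / V_total * 100
= 1788.9 / 3435.22 * 100
= 52.0753%

52.0753%


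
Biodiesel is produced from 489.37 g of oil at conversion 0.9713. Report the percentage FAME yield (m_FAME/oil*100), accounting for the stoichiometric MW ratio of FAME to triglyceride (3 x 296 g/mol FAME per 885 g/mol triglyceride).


m_FAME = oil * conv * (3 * 296 / 885) = oil * conv * (888/885)
= 489.37 * 0.9713 * 888 / 885
= 476.9364 g
Y = m_FAME / oil * 100 = conv * (888/885) * 100
= 0.9713 * 888 / 885 * 100
= 97.46%

97.46%


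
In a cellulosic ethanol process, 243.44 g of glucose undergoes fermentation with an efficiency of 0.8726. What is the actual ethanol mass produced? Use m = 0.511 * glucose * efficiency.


Actual ethanol: m = 0.511 * 243.44 * 0.8726
m = 108.5496 g

108.5496 g


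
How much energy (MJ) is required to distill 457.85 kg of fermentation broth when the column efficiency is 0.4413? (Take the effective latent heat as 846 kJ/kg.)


E = m * 846 / (eta * 1000)
= 457.85 * 846 / (0.4413 * 1000)
= 877.7274 MJ

877.7274 MJ


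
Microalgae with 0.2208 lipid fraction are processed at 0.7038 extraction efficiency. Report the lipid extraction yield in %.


Y = lipid_content * extraction_eff * 100
= 0.2208 * 0.7038 * 100
= 15.5399%

15.5399%


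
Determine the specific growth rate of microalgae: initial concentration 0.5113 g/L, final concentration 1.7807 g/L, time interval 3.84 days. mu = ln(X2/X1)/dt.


mu = ln(X2/X1) / dt
= ln(1.7807/0.5113) / 3.84
= 0.3249 per day

0.3249 per day


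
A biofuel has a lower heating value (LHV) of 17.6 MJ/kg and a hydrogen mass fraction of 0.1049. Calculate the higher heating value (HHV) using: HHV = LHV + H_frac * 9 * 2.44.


HHV = LHV + H_frac * 9 * 2.44
= 17.6 + 0.1049 * 9 * 2.44
= 19.9036 MJ/kg

19.9036 MJ/kg


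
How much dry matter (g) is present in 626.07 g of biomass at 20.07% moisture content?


Wd = Ww * (1 - MC/100)
= 626.07 * (1 - 20.07/100)
= 500.4178 g

500.4178 g


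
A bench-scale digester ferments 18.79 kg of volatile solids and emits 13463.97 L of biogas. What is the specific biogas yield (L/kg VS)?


Y = V / VS
= 13463.97 / 18.79
= 716.5498 L/kg VS

716.5498 L/kg VS


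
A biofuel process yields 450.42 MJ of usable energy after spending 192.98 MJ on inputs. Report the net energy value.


NEV = E_out - E_in
= 450.42 - 192.98
= 257.4400 MJ

257.4400 MJ


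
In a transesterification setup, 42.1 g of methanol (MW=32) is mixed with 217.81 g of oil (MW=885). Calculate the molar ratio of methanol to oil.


Molar ratio = n_MeOH / n_oil = (MeOH/32) / (oil/885) = (MeOH * 885) / (32 * oil)
= (42.1 * 885) / (32 * 217.81)
= 5.3456

5.3456


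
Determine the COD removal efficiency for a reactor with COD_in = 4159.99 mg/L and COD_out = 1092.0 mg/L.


eta = (COD_in - COD_out) / COD_in * 100
= (4159.99 - 1092.0) / 4159.99 * 100
= 73.7499%

73.7499%


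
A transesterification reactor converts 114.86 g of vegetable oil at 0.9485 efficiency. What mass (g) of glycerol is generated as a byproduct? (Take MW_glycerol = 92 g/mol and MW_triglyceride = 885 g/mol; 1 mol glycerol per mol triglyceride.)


glycerol = oil * conv * (92/885)
= 114.86 * 0.9485 * 92 / 885
= 11.3253 g

11.3253 g


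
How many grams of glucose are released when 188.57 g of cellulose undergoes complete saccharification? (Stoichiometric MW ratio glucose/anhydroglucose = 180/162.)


glucose = cellulose * 180/162
= 188.57 * 180/162
= 209.5222 g

209.5222 g


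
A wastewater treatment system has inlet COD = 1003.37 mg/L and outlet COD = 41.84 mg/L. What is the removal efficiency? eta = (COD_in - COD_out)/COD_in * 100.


eta = (COD_in - COD_out) / COD_in * 100
= (1003.37 - 41.84) / 1003.37 * 100
= 95.8301%

95.8301%


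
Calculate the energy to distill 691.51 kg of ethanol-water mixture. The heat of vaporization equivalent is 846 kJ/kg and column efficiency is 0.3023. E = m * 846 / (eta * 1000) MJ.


E = m * 846 / (eta * 1000)
= 691.51 * 846 / (0.3023 * 1000)
= 1935.2215 MJ

1935.2215 MJ


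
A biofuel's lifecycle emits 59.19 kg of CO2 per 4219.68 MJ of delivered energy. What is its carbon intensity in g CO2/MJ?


CI = CO2 * 1000 / E
= 59.19 * 1000 / 4219.68
= 14.0271 g CO2/MJ

14.0271 g CO2/MJ


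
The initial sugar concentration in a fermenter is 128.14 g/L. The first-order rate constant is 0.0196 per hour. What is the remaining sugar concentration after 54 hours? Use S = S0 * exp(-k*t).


S = S0 * exp(-k * t)
S = 128.14 * exp(-0.0196 * 54)
S = 44.4659 g/L

44.4659 g/L


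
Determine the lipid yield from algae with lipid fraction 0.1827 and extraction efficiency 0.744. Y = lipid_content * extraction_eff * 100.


Y = lipid_content * extraction_eff * 100
= 0.1827 * 0.744 * 100
= 13.5929%

13.5929%


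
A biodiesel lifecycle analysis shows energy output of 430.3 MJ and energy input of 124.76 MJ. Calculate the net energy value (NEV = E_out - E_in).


NEV = E_out - E_in
= 430.3 - 124.76
= 305.5400 MJ

305.5400 MJ


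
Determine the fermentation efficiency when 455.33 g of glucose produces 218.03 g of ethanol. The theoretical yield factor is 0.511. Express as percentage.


Fermentation efficiency = (actual / (0.511 * glucose)) * 100
= (218.03 / (0.511 * 455.33)) * 100
= 93.7064%

93.7064%


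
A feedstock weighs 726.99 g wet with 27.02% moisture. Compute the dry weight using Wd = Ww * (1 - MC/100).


Wd = Ww * (1 - MC/100)
= 726.99 * (1 - 27.02/100)
= 530.5573 g

530.5573 g


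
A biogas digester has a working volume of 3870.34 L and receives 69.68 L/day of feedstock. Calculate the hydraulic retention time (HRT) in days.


HRT = V / Q
= 3870.34 / 69.68
= 55.5445 days

55.5445 days


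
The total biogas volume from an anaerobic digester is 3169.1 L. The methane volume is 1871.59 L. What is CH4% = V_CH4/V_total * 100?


CH4% = V_CH4 / V_total * 100
= 1871.59 / 3169.1 * 100
= 59.0575%

59.0575%


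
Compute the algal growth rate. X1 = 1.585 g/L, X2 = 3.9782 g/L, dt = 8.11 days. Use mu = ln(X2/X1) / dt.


mu = ln(X2/X1) / dt
= ln(3.9782/1.585) / 8.11
= 0.1135 per day

0.1135 per day


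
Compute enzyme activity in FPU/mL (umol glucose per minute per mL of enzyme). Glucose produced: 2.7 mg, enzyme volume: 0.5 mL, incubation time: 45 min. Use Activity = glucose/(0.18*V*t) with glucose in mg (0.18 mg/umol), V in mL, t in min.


Activity = glucose_mg / (0.18 mg/umol * V_mL * t_min)
= 2.7 / (0.18 * 0.5 * 45)
= 0.6667 FPU/mL

0.6667 FPU/mL


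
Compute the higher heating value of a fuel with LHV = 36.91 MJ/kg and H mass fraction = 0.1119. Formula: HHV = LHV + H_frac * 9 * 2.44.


HHV = LHV + H_frac * 9 * 2.44
= 36.91 + 0.1119 * 9 * 2.44
= 39.3673 MJ/kg

39.3673 MJ/kg


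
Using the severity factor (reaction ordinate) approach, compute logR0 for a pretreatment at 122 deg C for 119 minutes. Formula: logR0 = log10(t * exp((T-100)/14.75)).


logR0 = log10(t * exp((T - 100) / 14.75))
= log10(119 * exp((122 - 100) / 14.75))
= 2.7233

2.7233


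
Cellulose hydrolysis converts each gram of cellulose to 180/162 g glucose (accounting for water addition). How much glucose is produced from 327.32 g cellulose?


glucose = cellulose * 180/162
= 327.32 * 180/162
= 363.6889 g

363.6889 g


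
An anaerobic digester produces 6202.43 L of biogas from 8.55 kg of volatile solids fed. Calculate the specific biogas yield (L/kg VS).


Y = V / VS
= 6202.43 / 8.55
= 725.4304 L/kg VS

725.4304 L/kg VS


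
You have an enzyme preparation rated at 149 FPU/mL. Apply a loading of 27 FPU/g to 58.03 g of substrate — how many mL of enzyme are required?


V = dosage * m_sub / activity
V = 27 * 58.03 / 149
V = 10.5155 mL

10.5155 mL


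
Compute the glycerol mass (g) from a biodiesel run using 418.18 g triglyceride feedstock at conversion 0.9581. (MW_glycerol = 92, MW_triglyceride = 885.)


glycerol = oil * conv * (92/885)
= 418.18 * 0.9581 * 92 / 885
= 41.6503 g

41.6503 g


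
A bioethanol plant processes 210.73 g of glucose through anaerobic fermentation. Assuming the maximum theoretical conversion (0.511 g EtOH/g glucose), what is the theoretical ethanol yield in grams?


Theoretical ethanol yield: m_EtOH = 0.511 * m_glucose
m_EtOH = 0.511 * 210.73 = 107.6830 g

107.6830 g


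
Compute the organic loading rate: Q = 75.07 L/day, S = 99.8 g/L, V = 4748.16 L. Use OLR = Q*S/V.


OLR = Q * S / V
= 75.07 * 99.8 / 4748.16
= 1.5779 g/L/day

1.5779 g/L/day


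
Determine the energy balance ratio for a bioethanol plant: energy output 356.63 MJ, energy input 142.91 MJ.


EROI = E_out / E_in
= 356.63 / 142.91
= 2.4955

2.4955


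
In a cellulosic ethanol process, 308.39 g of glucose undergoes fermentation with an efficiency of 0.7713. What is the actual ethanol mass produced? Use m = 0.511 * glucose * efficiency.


Actual ethanol: m = 0.511 * 308.39 * 0.7713
m = 121.5471 g

121.5471 g


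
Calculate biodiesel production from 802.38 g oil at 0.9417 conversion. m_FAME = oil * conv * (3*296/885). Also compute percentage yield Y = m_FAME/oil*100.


m_FAME = oil * conv * (3 * 296 / 885) = oil * conv * (888/885)
= 802.38 * 0.9417 * 888 / 885
= 758.1626 g
Y = m_FAME / oil * 100 = conv * (888/885) * 100
= 0.9417 * 888 / 885 * 100
= 94.49%

758.1626 g FAME; Y = 94.49%


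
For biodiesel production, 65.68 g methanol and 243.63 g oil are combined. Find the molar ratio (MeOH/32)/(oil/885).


Molar ratio = n_MeOH / n_oil = (MeOH/32) / (oil/885) = (MeOH * 885) / (32 * oil)
= (65.68 * 885) / (32 * 243.63)
= 7.4558

7.4558


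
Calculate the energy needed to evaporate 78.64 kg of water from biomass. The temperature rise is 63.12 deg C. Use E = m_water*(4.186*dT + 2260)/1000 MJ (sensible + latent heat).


E = m_water * (4.186 * dT + 2260) / 1000
= 78.64 * (4.186 * 63.12 + 2260) / 1000
= 198.5047 MJ

198.5047 MJ


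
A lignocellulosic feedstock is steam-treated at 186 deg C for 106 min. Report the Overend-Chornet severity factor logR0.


logR0 = log10(t * exp((T - 100) / 14.75))
= log10(106 * exp((186 - 100) / 14.75))
= 4.5575

4.5575


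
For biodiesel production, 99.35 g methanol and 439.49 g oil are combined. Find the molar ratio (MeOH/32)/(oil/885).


Molar ratio = n_MeOH / n_oil = (MeOH/32) / (oil/885) = (MeOH * 885) / (32 * oil)
= (99.35 * 885) / (32 * 439.49)
= 6.2519

6.2519


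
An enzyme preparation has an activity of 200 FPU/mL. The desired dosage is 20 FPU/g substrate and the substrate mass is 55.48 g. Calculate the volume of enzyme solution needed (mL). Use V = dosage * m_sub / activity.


V = dosage * m_sub / activity
V = 20 * 55.48 / 200
V = 5.5480 mL

5.5480 mL


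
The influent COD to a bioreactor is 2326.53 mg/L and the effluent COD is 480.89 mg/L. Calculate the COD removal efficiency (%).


eta = (COD_in - COD_out) / COD_in * 100
= (2326.53 - 480.89) / 2326.53 * 100
= 79.3302%

79.3302%


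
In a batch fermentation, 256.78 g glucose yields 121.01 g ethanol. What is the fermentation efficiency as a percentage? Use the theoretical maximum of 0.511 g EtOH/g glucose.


Fermentation efficiency = (actual / (0.511 * glucose)) * 100
= (121.01 / (0.511 * 256.78)) * 100
= 92.2230%

92.2230%


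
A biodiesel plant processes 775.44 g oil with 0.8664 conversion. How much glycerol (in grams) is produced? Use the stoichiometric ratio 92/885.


glycerol = oil * conv * (92/885)
= 775.44 * 0.8664 * 92 / 885
= 69.8411 g

69.8411 g


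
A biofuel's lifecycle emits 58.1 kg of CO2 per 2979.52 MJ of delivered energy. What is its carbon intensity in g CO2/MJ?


CI = CO2 * 1000 / E
= 58.1 * 1000 / 2979.52
= 19.4998 g CO2/MJ

19.4998 g CO2/MJ


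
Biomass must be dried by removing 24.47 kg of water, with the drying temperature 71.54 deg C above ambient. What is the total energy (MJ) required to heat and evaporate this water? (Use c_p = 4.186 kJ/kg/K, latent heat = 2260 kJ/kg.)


E = m_water * (4.186 * dT + 2260) / 1000
= 24.47 * (4.186 * 71.54 + 2260) / 1000
= 62.6301 MJ

62.6301 MJ


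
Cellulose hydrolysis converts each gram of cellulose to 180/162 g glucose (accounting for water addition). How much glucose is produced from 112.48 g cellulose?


glucose = cellulose * 180/162
= 112.48 * 180/162
= 124.9778 g

124.9778 g


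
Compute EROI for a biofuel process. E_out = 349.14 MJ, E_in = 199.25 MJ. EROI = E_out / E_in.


EROI = E_out / E_in
= 349.14 / 199.25
= 1.7523

1.7523


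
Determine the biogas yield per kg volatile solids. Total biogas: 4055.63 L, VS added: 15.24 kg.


Y = V / VS
= 4055.63 / 15.24
= 266.1175 L/kg VS

266.1175 L/kg VS


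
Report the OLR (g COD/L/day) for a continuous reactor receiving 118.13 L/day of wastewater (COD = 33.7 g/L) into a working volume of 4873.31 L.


OLR = Q * S / V
= 118.13 * 33.7 / 4873.31
= 0.8169 g/L/day

0.8169 g/L/day


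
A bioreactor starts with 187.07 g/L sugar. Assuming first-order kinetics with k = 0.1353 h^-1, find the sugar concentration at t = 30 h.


S = S0 * exp(-k * t)
S = 187.07 * exp(-0.1353 * 30)
S = 3.2300 g/L

3.2300 g/L


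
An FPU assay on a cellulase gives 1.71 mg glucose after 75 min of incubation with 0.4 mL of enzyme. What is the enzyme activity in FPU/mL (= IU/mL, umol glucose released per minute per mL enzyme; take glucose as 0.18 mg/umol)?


Activity = glucose_mg / (0.18 mg/umol * V_mL * t_min)
= 1.71 / (0.18 * 0.4 * 75)
= 0.3167 FPU/mL

0.3167 FPU/mL


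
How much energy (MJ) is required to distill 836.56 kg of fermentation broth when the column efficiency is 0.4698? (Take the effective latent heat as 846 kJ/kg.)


E = m * 846 / (eta * 1000)
= 836.56 * 846 / (0.4698 * 1000)
= 1506.4490 MJ

1506.4490 MJ


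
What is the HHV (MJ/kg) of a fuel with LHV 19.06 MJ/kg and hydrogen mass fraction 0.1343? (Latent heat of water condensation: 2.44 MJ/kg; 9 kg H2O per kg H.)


HHV = LHV + H_frac * 9 * 2.44
= 19.06 + 0.1343 * 9 * 2.44
= 22.0092 MJ/kg

22.0092 MJ/kg


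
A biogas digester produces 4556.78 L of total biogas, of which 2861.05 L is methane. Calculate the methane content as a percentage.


CH4% = V_CH4 / V_total * 100
= 2861.05 / 4556.78 * 100
= 62.7867%

62.7867%


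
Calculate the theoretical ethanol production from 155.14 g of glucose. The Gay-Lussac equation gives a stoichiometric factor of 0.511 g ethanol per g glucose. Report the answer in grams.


Theoretical ethanol yield: m_EtOH = 0.511 * m_glucose
m_EtOH = 0.511 * 155.14 = 79.2765 g

79.2765 g


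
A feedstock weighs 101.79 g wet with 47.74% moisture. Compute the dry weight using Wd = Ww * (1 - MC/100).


Wd = Ww * (1 - MC/100)
= 101.79 * (1 - 47.74/100)
= 53.1955 g

53.1955 g


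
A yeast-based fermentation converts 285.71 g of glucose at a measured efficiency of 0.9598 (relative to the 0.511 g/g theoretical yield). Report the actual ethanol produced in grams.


Actual ethanol: m = 0.511 * 285.71 * 0.9598
m = 140.1287 g

140.1287 g


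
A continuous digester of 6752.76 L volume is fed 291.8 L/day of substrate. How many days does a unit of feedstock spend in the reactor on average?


HRT = V / Q
= 6752.76 / 291.8
= 23.1417 days

23.1417 days


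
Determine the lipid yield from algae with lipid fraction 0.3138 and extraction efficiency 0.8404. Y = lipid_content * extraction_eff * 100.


Y = lipid_content * extraction_eff * 100
= 0.3138 * 0.8404 * 100
= 26.3718%

26.3718%


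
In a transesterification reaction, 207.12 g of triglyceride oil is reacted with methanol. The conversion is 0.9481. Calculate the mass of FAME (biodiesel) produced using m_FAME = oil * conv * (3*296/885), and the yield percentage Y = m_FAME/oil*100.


m_FAME = oil * conv * (3 * 296 / 885) = oil * conv * (888/885)
= 207.12 * 0.9481 * 888 / 885
= 197.0361 g
Y = m_FAME / oil * 100 = conv * (888/885) * 100
= 0.9481 * 888 / 885 * 100
= 95.13%

197.0361 g FAME; Y = 95.13%


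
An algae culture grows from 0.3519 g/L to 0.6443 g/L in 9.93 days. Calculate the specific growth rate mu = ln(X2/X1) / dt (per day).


mu = ln(X2/X1) / dt
= ln(0.6443/0.3519) / 9.93
= 0.0609 per day

0.0609 per day


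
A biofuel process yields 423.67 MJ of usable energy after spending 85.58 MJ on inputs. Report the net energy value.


NEV = E_out - E_in
= 423.67 - 85.58
= 338.0900 MJ

338.0900 MJ


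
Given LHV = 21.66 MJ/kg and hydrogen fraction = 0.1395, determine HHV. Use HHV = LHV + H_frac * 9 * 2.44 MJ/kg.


HHV = LHV + H_frac * 9 * 2.44
= 21.66 + 0.1395 * 9 * 2.44
= 24.7234 MJ/kg

24.7234 MJ/kg


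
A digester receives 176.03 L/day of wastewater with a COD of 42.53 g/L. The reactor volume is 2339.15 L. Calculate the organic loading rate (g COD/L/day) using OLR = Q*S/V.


OLR = Q * S / V
= 176.03 * 42.53 / 2339.15
= 3.2005 g/L/day

3.2005 g/L/day


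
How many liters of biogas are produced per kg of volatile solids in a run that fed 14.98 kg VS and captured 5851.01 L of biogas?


Y = V / VS
= 5851.01 / 14.98
= 390.5881 L/kg VS

390.5881 L/kg VS


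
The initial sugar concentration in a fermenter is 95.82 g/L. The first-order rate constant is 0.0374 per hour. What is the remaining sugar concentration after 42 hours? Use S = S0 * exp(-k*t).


S = S0 * exp(-k * t)
S = 95.82 * exp(-0.0374 * 42)
S = 19.9189 g/L

19.9189 g/L


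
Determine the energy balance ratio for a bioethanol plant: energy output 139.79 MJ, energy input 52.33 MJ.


EROI = E_out / E_in
= 139.79 / 52.33
= 2.6713

2.6713


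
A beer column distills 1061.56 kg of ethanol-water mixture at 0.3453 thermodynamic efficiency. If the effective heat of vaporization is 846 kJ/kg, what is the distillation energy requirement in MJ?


E = m * 846 / (eta * 1000)
= 1061.56 * 846 / (0.3453 * 1000)
= 2600.8681 MJ

2600.8681 MJ


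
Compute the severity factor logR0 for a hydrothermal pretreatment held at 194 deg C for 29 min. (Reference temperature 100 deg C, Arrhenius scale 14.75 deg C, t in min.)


logR0 = log10(t * exp((T - 100) / 14.75))
= log10(29 * exp((194 - 100) / 14.75))
= 4.2301

4.2301


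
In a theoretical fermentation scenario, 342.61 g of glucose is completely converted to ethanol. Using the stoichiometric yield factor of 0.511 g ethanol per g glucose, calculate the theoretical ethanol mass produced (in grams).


Theoretical ethanol yield: m_EtOH = 0.511 * m_glucose
m_EtOH = 0.511 * 342.61 = 175.0737 g

175.0737 g


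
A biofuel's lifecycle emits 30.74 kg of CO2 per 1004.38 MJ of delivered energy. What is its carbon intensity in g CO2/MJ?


CI = CO2 * 1000 / E
= 30.74 * 1000 / 1004.38
= 30.6059 g CO2/MJ

30.6059 g CO2/MJ


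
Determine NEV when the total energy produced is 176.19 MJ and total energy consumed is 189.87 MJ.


NEV = E_out - E_in
= 176.19 - 189.87
= -13.6800 MJ

-13.6800 MJ


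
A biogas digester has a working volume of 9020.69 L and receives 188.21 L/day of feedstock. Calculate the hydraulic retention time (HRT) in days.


HRT = V / Q
= 9020.69 / 188.21
= 47.9289 days

47.9289 days


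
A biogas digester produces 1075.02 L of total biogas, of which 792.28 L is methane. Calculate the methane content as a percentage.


CH4% = V_CH4 / V_total * 100
= 792.28 / 1075.02 * 100
= 73.6991%

73.6991%


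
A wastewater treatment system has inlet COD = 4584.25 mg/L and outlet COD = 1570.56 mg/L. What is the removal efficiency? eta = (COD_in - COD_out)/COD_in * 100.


eta = (COD_in - COD_out) / COD_in * 100
= (4584.25 - 1570.56) / 4584.25 * 100
= 65.7401%

65.7401%


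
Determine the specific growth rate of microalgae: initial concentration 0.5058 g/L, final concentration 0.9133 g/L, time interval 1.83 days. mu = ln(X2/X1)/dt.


mu = ln(X2/X1) / dt
= ln(0.9133/0.5058) / 1.83
= 0.3229 per day

0.3229 per day


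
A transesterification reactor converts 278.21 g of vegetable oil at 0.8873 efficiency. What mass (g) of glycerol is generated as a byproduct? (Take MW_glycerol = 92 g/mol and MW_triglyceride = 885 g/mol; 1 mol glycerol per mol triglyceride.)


glycerol = oil * conv * (92/885)
= 278.21 * 0.8873 * 92 / 885
= 25.6618 g

25.6618 g


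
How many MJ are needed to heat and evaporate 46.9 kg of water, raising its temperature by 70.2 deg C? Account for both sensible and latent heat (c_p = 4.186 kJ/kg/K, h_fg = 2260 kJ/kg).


E = m_water * (4.186 * dT + 2260) / 1000
= 46.9 * (4.186 * 70.2 + 2260) / 1000
= 119.7759 MJ

119.7759 MJ


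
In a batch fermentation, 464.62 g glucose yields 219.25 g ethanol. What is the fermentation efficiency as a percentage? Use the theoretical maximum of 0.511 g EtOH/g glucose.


Fermentation efficiency = (actual / (0.511 * glucose)) * 100
= (219.25 / (0.511 * 464.62)) * 100
= 92.3466%

92.3466%


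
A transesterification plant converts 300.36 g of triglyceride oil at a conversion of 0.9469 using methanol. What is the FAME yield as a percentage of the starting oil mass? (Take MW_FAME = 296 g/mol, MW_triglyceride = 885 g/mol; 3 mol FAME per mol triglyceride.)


m_FAME = oil * conv * (3 * 296 / 885) = oil * conv * (888/885)
= 300.36 * 0.9469 * 888 / 885
= 285.3750 g
Y = m_FAME / oil * 100 = conv * (888/885) * 100
= 0.9469 * 888 / 885 * 100
= 95.01%

95.01%


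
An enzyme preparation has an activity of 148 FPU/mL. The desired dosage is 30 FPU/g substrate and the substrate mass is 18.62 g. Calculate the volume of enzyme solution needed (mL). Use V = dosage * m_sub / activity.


V = dosage * m_sub / activity
V = 30 * 18.62 / 148
V = 3.7743 mL

3.7743 mL


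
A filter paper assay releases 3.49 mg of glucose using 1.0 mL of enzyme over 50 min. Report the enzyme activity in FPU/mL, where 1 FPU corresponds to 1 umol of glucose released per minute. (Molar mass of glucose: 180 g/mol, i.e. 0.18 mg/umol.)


Activity = glucose_mg / (0.18 mg/umol * V_mL * t_min)
= 3.49 / (0.18 * 1.0 * 50)
= 0.3878 FPU/mL

0.3878 FPU/mL


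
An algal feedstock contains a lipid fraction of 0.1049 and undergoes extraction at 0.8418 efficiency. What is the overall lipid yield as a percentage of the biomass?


Y = lipid_content * extraction_eff * 100
= 0.1049 * 0.8418 * 100
= 8.8305%

8.8305%


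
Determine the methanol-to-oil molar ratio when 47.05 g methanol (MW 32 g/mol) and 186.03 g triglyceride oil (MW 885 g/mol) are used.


Molar ratio = n_MeOH / n_oil = (MeOH/32) / (oil/885) = (MeOH * 885) / (32 * oil)
= (47.05 * 885) / (32 * 186.03)
= 6.9947

6.9947


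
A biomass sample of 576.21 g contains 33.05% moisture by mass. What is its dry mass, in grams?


Wd = Ww * (1 - MC/100)
= 576.21 * (1 - 33.05/100)
= 385.7726 g

385.7726 g


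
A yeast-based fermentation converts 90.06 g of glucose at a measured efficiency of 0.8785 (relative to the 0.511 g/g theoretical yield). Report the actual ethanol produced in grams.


Actual ethanol: m = 0.511 * 90.06 * 0.8785
m = 40.4291 g

40.4291 g


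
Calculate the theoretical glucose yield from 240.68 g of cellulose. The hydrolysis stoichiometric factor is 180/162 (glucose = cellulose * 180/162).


glucose = cellulose * 180/162
= 240.68 * 180/162
= 267.4222 g

267.4222 g


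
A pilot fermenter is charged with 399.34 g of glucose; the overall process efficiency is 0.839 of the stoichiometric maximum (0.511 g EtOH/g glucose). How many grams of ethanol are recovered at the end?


Actual ethanol: m = 0.511 * 399.34 * 0.839
m = 171.2086 g

171.2086 g


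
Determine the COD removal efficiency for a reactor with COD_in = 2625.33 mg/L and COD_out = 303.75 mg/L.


eta = (COD_in - COD_out) / COD_in * 100
= (2625.33 - 303.75) / 2625.33 * 100
= 88.4300%

88.4300%


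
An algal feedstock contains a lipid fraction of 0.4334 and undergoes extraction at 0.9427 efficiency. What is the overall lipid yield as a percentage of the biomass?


Y = lipid_content * extraction_eff * 100
= 0.4334 * 0.9427 * 100
= 40.8566%

40.8566%


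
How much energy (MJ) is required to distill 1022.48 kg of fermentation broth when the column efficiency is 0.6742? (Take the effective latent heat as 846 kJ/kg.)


E = m * 846 / (eta * 1000)
= 1022.48 * 846 / (0.6742 * 1000)
= 1283.0289 MJ

1283.0289 MJ


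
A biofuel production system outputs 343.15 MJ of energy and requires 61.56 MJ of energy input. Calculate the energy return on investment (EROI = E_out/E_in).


EROI = E_out / E_in
= 343.15 / 61.56
= 5.5742

5.5742


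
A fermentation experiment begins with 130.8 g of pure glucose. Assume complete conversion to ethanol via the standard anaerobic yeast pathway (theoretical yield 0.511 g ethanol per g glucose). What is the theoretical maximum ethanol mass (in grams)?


Theoretical ethanol yield: m_EtOH = 0.511 * m_glucose
m_EtOH = 0.511 * 130.8 = 66.8388 g

66.8388 g


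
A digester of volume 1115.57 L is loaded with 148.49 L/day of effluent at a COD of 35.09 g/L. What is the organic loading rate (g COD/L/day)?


OLR = Q * S / V
= 148.49 * 35.09 / 1115.57
= 4.6707 g/L/day

4.6707 g/L/day


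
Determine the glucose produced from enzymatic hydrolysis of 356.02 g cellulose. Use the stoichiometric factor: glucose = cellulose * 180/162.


glucose = cellulose * 180/162
= 356.02 * 180/162
= 395.5778 g

395.5778 g


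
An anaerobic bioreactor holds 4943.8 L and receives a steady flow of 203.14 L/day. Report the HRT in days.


HRT = V / Q
= 4943.8 / 203.14
= 24.3369 days

24.3369 days


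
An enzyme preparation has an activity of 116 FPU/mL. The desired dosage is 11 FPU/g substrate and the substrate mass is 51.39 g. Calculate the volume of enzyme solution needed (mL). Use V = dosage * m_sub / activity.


V = dosage * m_sub / activity
V = 11 * 51.39 / 116
V = 4.8732 mL

4.8732 mL


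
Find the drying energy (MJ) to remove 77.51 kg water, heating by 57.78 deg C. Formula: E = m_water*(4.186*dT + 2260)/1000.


E = m_water * (4.186 * dT + 2260) / 1000
= 77.51 * (4.186 * 57.78 + 2260) / 1000
= 193.9197 MJ

193.9197 MJ


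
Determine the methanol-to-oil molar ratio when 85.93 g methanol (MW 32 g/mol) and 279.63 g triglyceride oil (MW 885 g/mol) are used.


Molar ratio = n_MeOH / n_oil = (MeOH/32) / (oil/885) = (MeOH * 885) / (32 * oil)
= (85.93 * 885) / (32 * 279.63)
= 8.4987

8.4987


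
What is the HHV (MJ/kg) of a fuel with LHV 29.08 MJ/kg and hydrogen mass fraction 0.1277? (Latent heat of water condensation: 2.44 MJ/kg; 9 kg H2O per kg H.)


HHV = LHV + H_frac * 9 * 2.44
= 29.08 + 0.1277 * 9 * 2.44
= 31.8843 MJ/kg

31.8843 MJ/kg


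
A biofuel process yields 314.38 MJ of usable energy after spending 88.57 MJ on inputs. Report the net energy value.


NEV = E_out - E_in
= 314.38 - 88.57
= 225.8100 MJ

225.8100 MJ


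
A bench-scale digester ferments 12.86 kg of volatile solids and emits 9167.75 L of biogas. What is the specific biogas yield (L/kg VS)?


Y = V / VS
= 9167.75 / 12.86
= 712.8888 L/kg VS

712.8888 L/kg VS


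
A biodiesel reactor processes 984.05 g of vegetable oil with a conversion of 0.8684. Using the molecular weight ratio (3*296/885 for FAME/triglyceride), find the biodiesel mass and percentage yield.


m_FAME = oil * conv * (3 * 296 / 885) = oil * conv * (888/885)
= 984.05 * 0.8684 * 888 / 885
= 857.4458 g
Y = m_FAME / oil * 100 = conv * (888/885) * 100
= 0.8684 * 888 / 885 * 100
= 87.13%

857.4458 g FAME; Y = 87.13%


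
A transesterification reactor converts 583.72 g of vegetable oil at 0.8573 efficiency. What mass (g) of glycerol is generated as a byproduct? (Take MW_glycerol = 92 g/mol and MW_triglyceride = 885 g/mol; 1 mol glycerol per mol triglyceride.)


glycerol = oil * conv * (92/885)
= 583.72 * 0.8573 * 92 / 885
= 52.0214 g

52.0214 g


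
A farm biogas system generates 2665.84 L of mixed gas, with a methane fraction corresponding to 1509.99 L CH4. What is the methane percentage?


CH4% = V_CH4 / V_total * 100
= 1509.99 / 2665.84 * 100
= 56.6422%

56.6422%


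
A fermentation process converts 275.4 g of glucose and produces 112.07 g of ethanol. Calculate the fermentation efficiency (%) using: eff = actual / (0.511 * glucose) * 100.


Fermentation efficiency = (actual / (0.511 * glucose)) * 100
= (112.07 / (0.511 * 275.4)) * 100
= 79.6351%

79.6351%


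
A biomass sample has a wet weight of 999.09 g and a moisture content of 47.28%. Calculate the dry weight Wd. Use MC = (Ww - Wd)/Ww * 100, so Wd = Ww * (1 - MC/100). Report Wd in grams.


Wd = Ww * (1 - MC/100)
= 999.09 * (1 - 47.28/100)
= 526.7202 g

526.7202 g


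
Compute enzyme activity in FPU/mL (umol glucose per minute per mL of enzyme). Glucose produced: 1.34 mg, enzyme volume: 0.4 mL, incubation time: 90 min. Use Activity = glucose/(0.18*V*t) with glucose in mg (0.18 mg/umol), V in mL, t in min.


Activity = glucose_mg / (0.18 mg/umol * V_mL * t_min)
= 1.34 / (0.18 * 0.4 * 90)
= 0.2068 FPU/mL

0.2068 FPU/mL


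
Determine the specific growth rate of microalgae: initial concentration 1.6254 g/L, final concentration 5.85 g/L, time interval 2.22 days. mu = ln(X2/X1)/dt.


mu = ln(X2/X1) / dt
= ln(5.85/1.6254) / 2.22
= 0.5769 per day

0.5769 per day


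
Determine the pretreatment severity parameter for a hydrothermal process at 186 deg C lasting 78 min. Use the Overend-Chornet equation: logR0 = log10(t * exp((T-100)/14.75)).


logR0 = log10(t * exp((T - 100) / 14.75))
= log10(78 * exp((186 - 100) / 14.75))
= 4.4243

4.4243


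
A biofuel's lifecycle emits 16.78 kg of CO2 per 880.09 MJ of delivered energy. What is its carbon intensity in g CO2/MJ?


CI = CO2 * 1000 / E
= 16.78 * 1000 / 880.09
= 19.0662 g CO2/MJ

19.0662 g CO2/MJ


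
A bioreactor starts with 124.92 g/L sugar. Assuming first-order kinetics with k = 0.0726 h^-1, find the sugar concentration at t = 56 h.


S = S0 * exp(-k * t)
S = 124.92 * exp(-0.0726 * 56)
S = 2.1427 g/L

2.1427 g/L


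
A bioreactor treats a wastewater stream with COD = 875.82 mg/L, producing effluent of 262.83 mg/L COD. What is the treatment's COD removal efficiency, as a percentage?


eta = (COD_in - COD_out) / COD_in * 100
= (875.82 - 262.83) / 875.82 * 100
= 69.9904%

69.9904%


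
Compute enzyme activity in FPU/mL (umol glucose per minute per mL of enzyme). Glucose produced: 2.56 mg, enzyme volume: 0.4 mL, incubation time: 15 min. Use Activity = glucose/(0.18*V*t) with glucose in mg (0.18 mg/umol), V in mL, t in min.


Activity = glucose_mg / (0.18 mg/umol * V_mL * t_min)
= 2.56 / (0.18 * 0.4 * 15)
= 2.3704 FPU/mL

2.3704 FPU/mL


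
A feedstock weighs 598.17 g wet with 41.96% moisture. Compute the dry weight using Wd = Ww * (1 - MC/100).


Wd = Ww * (1 - MC/100)
= 598.17 * (1 - 41.96/100)
= 347.1779 g

347.1779 g


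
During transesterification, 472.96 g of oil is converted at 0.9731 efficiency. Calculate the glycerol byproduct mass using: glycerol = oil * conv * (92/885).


glycerol = oil * conv * (92/885)
= 472.96 * 0.9731 * 92 / 885
= 47.8439 g

47.8439 g


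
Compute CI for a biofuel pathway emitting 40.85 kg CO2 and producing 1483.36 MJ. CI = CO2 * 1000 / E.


CI = CO2 * 1000 / E
= 40.85 * 1000 / 1483.36
= 27.5388 g CO2/MJ

27.5388 g CO2/MJ


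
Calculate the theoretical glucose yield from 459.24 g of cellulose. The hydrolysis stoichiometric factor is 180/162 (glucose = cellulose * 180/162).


glucose = cellulose * 180/162
= 459.24 * 180/162
= 510.2667 g

510.2667 g


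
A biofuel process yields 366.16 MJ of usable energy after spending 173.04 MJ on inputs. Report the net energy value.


NEV = E_out - E_in
= 366.16 - 173.04
= 193.1200 MJ

193.1200 MJ


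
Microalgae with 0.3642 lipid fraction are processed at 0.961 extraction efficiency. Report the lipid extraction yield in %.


Y = lipid_content * extraction_eff * 100
= 0.3642 * 0.961 * 100
= 34.9996%

34.9996%


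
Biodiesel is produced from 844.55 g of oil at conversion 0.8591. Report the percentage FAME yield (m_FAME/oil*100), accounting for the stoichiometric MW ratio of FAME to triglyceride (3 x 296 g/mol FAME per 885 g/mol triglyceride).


m_FAME = oil * conv * (3 * 296 / 885) = oil * conv * (888/885)
= 844.55 * 0.8591 * 888 / 885
= 728.0124 g
Y = m_FAME / oil * 100 = conv * (888/885) * 100
= 0.8591 * 888 / 885 * 100
= 86.20%

86.20%
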